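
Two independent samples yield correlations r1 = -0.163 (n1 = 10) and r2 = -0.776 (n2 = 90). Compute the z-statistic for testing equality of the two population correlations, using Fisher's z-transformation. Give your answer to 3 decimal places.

Fisher z-transforms: z1 = atanh(-0.163) = -0.164467, z2 = atanh(-0.776) = -1.035236; difference d = 0.870769
Var(d) = 1/7 + 1/87 = 0.1428571 + 0.0114943 = 0.1543514
z = d/√Var(d) = 0.870769 / √0.1543514 = 0.870769 / 0.392876 = 2.216

2.216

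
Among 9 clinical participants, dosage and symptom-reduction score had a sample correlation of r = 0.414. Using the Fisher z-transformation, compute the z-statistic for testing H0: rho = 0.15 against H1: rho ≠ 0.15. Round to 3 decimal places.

0.709

z_r = atanh(0.414) = 0.440429,  z_0 = atanh(0.15) = 0.151140
SE = 1/√(n−3) = 1/√6 = 0.408248
z = (z_r − z_0)/SE = (0.440429 − 0.151140) / 0.408248 = 0.289289 / 0.408248 = 0.709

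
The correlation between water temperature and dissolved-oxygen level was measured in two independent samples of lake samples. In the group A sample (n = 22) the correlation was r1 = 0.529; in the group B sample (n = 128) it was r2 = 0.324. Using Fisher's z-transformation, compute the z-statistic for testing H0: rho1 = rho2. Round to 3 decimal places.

1.026

z1 = atanh(0.529) = 0.588756,  z2 = atanh(0.324) = 0.336110
SE = √(1/(n1−3) + 1/(n2−3)) = √(1/19 + 1/125) = √(0.0526316 + 0.0080000) = √0.0606316 = 0.246235
z = (z1 − z2)/SE = (0.588756 − 0.336110) / 0.246235 = 0.252646 / 0.246235 = 1.026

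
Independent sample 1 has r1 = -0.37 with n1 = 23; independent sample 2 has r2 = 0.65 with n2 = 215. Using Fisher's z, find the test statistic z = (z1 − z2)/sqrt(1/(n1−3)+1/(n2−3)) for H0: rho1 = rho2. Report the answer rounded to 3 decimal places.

z1 = atanh(-0.37) = -0.388423,  z2 = atanh(0.65) = 0.775299
SE = √(1/(n1−3) + 1/(n2−3)) = √(1/20 + 1/212) = √(0.0500000 + 0.0047170) = √0.0547170 = 0.233917
z = (z1 − z2)/SE = (-0.388423 − 0.775299) / 0.233917 = -1.163722 / 0.233917 = -4.975

-4.975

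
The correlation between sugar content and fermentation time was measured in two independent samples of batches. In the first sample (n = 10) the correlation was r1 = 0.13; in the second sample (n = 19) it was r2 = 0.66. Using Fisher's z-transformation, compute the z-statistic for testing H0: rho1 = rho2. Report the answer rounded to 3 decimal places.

-1.461

Fisher z-transforms: z1 = atanh(0.13) = 0.130740, z2 = atanh(0.66) = 0.792814; difference d = -0.662074
Var(d) = 1/7 + 1/16 = 0.1428571 + 0.0625000 = 0.2053571
z = d/√Var(d) = -0.662074 / √0.2053571 = -0.662074 / 0.453163 = -1.461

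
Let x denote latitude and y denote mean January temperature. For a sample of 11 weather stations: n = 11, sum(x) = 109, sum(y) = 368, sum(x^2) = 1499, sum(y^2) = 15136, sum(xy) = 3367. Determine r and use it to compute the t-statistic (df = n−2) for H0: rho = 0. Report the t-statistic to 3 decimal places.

Numerator: nΣxy − (Σx)(Σy) = 11·3367 − (109)(368) = -3075
Denominator: √[(nΣx²−(Σx)²)(nΣy²−(Σy)²)]
  nΣx²−(Σx)² = 11·1499 − 11881 = 4608;  nΣy²−(Σy)² = 11·15136 − 135424 = 31072
  √(4608·31072) = √143179776 = 11965.7752
r = -3075 / 11965.7752 = -0.2570
t = r·√(n−2)/√(1−r²) = -0.2570·√9 / √(1−0.066049) = -0.771000 / 0.966411 = -0.798

-0.798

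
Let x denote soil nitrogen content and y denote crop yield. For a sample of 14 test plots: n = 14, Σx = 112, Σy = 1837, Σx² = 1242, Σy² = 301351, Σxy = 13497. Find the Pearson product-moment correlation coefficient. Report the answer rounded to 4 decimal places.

-0.2625

S_xy = nΣxy − ΣxΣy = 14·13497 − 112·1837 = 188958 − 205744 = -16786
S_xx = nΣx² − (Σx)² = 14·1242 − 112² = 17388 − 12544 = 4844
S_yy = nΣy² − (Σy)² = 14·301351 − 1837² = 4218914 − 3374569 = 844345
r = S_xy / √(S_xx·S_yy) = -16786 / √(4844·844345) = -16786 / √4090007180 = -16786 / 63953.1640 = -0.2625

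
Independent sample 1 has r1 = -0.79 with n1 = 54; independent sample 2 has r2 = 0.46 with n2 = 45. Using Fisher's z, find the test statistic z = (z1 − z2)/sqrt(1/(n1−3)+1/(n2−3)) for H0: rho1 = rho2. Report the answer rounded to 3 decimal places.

-7.529

z1 = atanh(-0.79) = -1.071432,  z2 = atanh(0.46) = 0.497311
SE = √(1/(n1−3) + 1/(n2−3)) = √(1/51 + 1/42) = √(0.0196078 + 0.0238095) = √0.0434173 = 0.208368
z = (z1 − z2)/SE = (-1.071432 − 0.497311) / 0.208368 = -1.568743 / 0.208368 = -7.529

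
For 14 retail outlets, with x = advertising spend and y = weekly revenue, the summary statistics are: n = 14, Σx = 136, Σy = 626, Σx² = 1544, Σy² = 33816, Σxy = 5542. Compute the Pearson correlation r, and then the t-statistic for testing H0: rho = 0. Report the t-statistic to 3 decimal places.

Numerator: nΣxy − (Σx)(Σy) = 14·5542 − (136)(626) = -7548
Denominator: √[(nΣx²−(Σx)²)(nΣy²−(Σy)²)]
  nΣx²−(Σx)² = 14·1544 − 18496 = 3120;  nΣy²−(Σy)² = 14·33816 − 391876 = 81548
  √(3120·81548) = √254429760 = 15950.8545
r = -7548 / 15950.8545 = -0.4732
t = r·√(n−2)/√(1−r²) = -0.4732·√12 / √(1−0.223918) = -1.639213 / 0.880955 = -1.861

-1.861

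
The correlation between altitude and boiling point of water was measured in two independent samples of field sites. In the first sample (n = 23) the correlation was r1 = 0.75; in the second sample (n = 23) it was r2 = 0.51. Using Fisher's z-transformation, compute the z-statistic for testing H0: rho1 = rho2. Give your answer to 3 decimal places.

z1 = atanh(0.75) = 0.972955,  z2 = atanh(0.51) = 0.562730
SE = √(1/(n1−3) + 1/(n2−3)) = √(1/20 + 1/20) = √(0.0500000 + 0.0500000) = √0.1000000 = 0.316228
z = (z1 − z2)/SE = (0.972955 − 0.562730) / 0.316228 = 0.410225 / 0.316228 = 1.297

1.297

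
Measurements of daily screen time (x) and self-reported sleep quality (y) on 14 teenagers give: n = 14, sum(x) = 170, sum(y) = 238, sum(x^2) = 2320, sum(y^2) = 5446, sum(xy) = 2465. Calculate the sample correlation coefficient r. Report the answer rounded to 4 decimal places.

S_xy = nΣxy − ΣxΣy = 14·2465 − 170·238 = 34510 − 40460 = -5950
S_xx = nΣx² − (Σx)² = 14·2320 − 170² = 32480 − 28900 = 3580
S_yy = nΣy² − (Σy)² = 14·5446 − 238² = 76244 − 56644 = 19600
r = S_xy / √(S_xx·S_yy) = -5950 / √(3580·19600) = -5950 / √70168000 = -5950 / 8376.6342 = -0.7103

-0.7103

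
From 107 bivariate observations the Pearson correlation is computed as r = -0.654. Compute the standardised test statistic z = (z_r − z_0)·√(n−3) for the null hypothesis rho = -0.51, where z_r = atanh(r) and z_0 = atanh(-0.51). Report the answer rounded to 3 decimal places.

z_r = atanh(-0.654) = -0.782257,  z_0 = atanh(-0.51) = -0.562730
SE = 1/√(n−3) = 1/√104 = 0.098058
z = (z_r − z_0)/SE = (-0.782257 − (-0.562730)) / 0.098058 = -0.219527 / 0.098058 = -2.239

-2.239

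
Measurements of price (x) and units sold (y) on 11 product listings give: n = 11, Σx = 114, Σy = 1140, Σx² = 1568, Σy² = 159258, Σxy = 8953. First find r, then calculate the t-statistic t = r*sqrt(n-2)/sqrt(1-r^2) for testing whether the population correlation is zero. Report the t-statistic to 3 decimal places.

-3.093

S_xy = nΣxy − ΣxΣy = 11·8953 − 114·1140 = 98483 − 129960 = -31477
S_xx = nΣx² − (Σx)² = 11·1568 − 114² = 17248 − 12996 = 4252
S_yy = nΣy² − (Σy)² = 11·159258 − 1140² = 1751838 − 1299600 = 452238
r = S_xy / √(S_xx·S_yy) = -31477 / √(4252·452238) = -31477 / √1922915976 = -31477 / 43851.0658 = -0.7178
t = r·√(n−2)/√(1−r²) = -0.7178·√9 / √(1−0.515237) = -2.153400 / 0.696249 = -3.093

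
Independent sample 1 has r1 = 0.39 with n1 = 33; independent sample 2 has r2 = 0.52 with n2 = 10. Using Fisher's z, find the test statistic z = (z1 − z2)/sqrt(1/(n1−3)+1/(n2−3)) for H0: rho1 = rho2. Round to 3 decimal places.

-0.392

z1 = atanh(0.39) = 0.411800,  z2 = atanh(0.52) = 0.576340
SE = √(1/(n1−3) + 1/(n2−3)) = √(1/30 + 1/7) = √(0.0333333 + 0.1428571) = √0.1761904 = 0.419750
z = (z1 − z2)/SE = (0.411800 − 0.576340) / 0.419750 = -0.164540 / 0.419750 = -0.392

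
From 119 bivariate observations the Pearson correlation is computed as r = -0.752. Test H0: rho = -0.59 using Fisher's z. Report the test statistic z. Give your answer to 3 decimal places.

z_r = atanh(-0.752) = -0.977542,  z_0 = atanh(-0.59) = -0.677666
SE = 1/√(n−3) = 1/√116 = 0.092848
z = (z_r − z_0)/SE = (-0.977542 − (-0.677666)) / 0.092848 = -0.299876 / 0.092848 = -3.230

-3.230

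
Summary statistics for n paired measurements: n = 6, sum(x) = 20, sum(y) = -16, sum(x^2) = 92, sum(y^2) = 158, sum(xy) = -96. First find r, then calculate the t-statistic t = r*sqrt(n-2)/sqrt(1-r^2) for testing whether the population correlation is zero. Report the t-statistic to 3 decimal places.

-2.571

Numerator: nΣxy − (Σx)(Σy) = 6·(-96) − (20)(-16) = -256
Denominator: √[(nΣx²−(Σx)²)(nΣy²−(Σy)²)]
  nΣx²−(Σx)² = 6·92 − 400 = 152;  nΣy²−(Σy)² = 6·158 − 256 = 692
  √(152·692) = √105184 = 324.3208
r = -256 / 324.3208 = -0.7893
t = r·√(n−2)/√(1−r²) = -0.7893·√4 / √(1−0.622994) = -1.578600 / 0.614008 = -2.571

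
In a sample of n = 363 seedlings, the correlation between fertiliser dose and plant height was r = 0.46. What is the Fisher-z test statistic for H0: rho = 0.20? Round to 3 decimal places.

Fisher z: atanh(0.46) = 0.497311, atanh(0.20) = 0.202733
z = (z_r − z_0)·√(n−3) = (0.497311 − 0.202733)·√360 = 0.294578 · 18.973666 = 5.589

5.589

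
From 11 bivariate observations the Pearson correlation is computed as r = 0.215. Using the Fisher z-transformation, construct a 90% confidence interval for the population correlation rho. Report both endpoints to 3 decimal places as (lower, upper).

Fisher z: z_r = atanh(r) = ½·ln((1+0.215)/(1−0.215)) = 0.218408
SE(z) = 1/√(n−3) = 1/√8 = 0.353553
90% ⇒ z* = 1.645; margin = 1.645·0.353553 = 0.581595
CI on z-scale: (-0.363187, 0.800003)
Back-transform: tanh(-0.363187) = -0.348018, tanh(0.800003) = 0.664038

(-0.348, 0.664)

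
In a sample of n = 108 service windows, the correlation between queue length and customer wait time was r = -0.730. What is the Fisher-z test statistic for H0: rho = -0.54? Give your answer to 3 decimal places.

-3.326

z_r = atanh(-0.730) = -0.928727,  z_0 = atanh(-0.54) = -0.604156
SE = 1/√(n−3) = 1/√105 = 0.097590
z = (z_r − z_0)/SE = (-0.928727 − (-0.604156)) / 0.097590 = -0.324571 / 0.097590 = -3.326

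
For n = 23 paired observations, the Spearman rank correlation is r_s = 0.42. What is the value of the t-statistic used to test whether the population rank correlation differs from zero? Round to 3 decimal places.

2.121

t = r_s·√(n−2) / √(1−r_s²) with r_s = 0.42, n = 23
  = 0.42·√21 / √(1 − 0.1764)
  = 0.42·4.582576 / 0.907524
  = 1.924682 / 0.907524 = 2.121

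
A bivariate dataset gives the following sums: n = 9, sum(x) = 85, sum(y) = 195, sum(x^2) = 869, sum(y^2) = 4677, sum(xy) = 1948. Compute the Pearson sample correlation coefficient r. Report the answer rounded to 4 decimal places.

Numerator: nΣxy − (Σx)(Σy) = 9·1948 − (85)(195) = 957
Denominator: √[(nΣx²−(Σx)²)(nΣy²−(Σy)²)]
  nΣx²−(Σx)² = 9·869 − 7225 = 596;  nΣy²−(Σy)² = 9·4677 − 38025 = 4068
  √(596·4068) = √2424528 = 1557.0896
r = 957 / 1557.0896 = 0.6146

0.6146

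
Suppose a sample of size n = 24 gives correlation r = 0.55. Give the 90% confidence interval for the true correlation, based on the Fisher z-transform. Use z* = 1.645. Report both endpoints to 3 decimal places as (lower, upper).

z_r = atanh(0.55) = 0.618381;  SE = 1/√(n−3) = 1/√21 = 0.218218
z-limits: 0.618381 ± 1.645·0.218218 = 0.618381 ± 0.358969 = [0.259412, 0.977350]
ρ-limits: (tanh 0.259412, tanh 0.977350) = (0.254, 0.752)

(0.254, 0.752)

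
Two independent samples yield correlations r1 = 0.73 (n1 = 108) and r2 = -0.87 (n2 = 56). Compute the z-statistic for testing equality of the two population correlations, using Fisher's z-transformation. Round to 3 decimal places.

13.423

Fisher z-transforms: z1 = atanh(0.73) = 0.928727, z2 = atanh(-0.87) = -1.333080; difference d = 2.261807
Var(d) = 1/105 + 1/53 = 0.0095238 + 0.0188679 = 0.0283917
z = d/√Var(d) = 2.261807 / √0.0283917 = 2.261807 / 0.168498 = 13.423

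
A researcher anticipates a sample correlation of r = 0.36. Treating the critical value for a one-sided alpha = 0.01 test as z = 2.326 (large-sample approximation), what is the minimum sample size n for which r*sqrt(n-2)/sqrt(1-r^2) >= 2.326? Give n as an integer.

39

r√(n−2)/√(1−r²) ≥ 2.326  ⇔  n−2 ≥ (2.326)²·(1−r²)/r²
(1−r²)/r² = (1−0.1296)/0.1296 = 6.7160
n ≥ 2 + 5.410276·6.7160 = 2 + 36.3354 = 38.3354
⌈38.3354⌉ = 39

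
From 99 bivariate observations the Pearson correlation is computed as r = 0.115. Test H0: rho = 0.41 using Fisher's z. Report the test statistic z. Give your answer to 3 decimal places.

Fisher z: atanh(0.115) = 0.115511, atanh(0.41) = 0.435611
z = (z_r − z_0)·√(n−3) = (0.115511 − 0.435611)·√96 = -0.320100 · 9.797959 = -3.136

-3.136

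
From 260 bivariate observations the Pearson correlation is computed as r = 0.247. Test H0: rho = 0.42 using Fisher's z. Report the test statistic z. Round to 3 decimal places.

-3.134

z_r = atanh(0.247) = 0.252215,  z_0 = atanh(0.42) = 0.447692
SE = 1/√(n−3) = 1/√257 = 0.062378
z = (z_r − z_0)/SE = (0.252215 − 0.447692) / 0.062378 = -0.195477 / 0.062378 = -3.134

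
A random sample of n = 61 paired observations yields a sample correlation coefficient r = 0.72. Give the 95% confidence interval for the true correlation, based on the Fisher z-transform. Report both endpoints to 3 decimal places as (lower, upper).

(0.572, 0.823)

Fisher z: z_r = atanh(r) = ½·ln((1+0.72)/(1−0.72)) = 0.907645
SE(z) = 1/√(n−3) = 1/√58 = 0.131306
95% ⇒ z* = 1.960; margin = 1.960·0.131306 = 0.257360
CI on z-scale: (0.650285, 1.165005)
Back-transform: tanh(0.650285) = 0.571862, tanh(1.165005) = 0.822664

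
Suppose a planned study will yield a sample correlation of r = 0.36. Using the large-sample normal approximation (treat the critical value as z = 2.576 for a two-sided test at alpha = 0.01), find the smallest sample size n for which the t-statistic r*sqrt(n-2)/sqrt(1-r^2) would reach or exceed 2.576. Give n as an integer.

47

Need r·√(n−2)/√(1−r²) ≥ 2.576
√(n−2) ≥ 2.576·√(1−0.1296) / 0.36 = 2.576·0.932952 / 0.36 = 6.6758
n−2 ≥ 44.5663  ⇒  n ≥ 46.5663
Smallest integer n = 47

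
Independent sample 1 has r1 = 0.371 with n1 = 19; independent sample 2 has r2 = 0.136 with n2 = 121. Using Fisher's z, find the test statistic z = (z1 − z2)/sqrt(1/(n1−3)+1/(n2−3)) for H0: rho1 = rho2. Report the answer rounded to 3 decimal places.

0.949

Fisher z-transforms: z1 = atanh(0.371) = 0.389582, z2 = atanh(0.136) = 0.136848; difference d = 0.252734
Var(d) = 1/16 + 1/118 = 0.0625000 + 0.0084746 = 0.0709746
z = d/√Var(d) = 0.252734 / √0.0709746 = 0.252734 / 0.266411 = 0.949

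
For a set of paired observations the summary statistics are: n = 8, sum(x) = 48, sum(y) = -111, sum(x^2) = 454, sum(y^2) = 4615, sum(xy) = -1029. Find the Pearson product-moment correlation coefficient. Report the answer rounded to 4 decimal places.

-0.5081

Numerator: nΣxy − (Σx)(Σy) = 8·(-1029) − (48)(-111) = -2904
Denominator: √[(nΣx²−(Σx)²)(nΣy²−(Σy)²)]
  nΣx²−(Σx)² = 8·454 − 2304 = 1328;  nΣy²−(Σy)² = 8·4615 − 12321 = 24599
  √(1328·24599) = √32667472 = 5715.5465
r = -2904 / 5715.5465 = -0.5081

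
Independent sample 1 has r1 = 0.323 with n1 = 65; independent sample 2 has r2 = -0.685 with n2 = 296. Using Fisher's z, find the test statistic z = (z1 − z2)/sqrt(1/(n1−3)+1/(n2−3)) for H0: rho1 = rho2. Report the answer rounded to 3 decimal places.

z1 = atanh(0.323) = 0.334993,  z2 = atanh(-0.685) = -0.838474
SE = √(1/(n1−3) + 1/(n2−3)) = √(1/62 + 1/293) = √(0.0161290 + 0.0034130) = √0.0195420 = 0.139793
z = (z1 − z2)/SE = (0.334993 − (-0.838474)) / 0.139793 = 1.173467 / 0.139793 = 8.394

8.394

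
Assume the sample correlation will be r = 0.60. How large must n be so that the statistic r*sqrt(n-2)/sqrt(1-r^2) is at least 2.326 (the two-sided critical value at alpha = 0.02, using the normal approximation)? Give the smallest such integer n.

r√(n−2)/√(1−r²) ≥ 2.326  ⇔  n−2 ≥ (2.326)²·(1−r²)/r²
(1−r²)/r² = (1−0.3600)/0.3600 = 1.7778
n ≥ 2 + 5.410276·1.7778 = 2 + 9.6184 = 11.6184
⌈11.6184⌉ = 12

12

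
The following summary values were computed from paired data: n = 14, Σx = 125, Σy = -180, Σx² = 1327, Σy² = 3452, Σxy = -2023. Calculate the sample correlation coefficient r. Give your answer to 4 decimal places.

Numerator: nΣxy − (Σx)(Σy) = 14·(-2023) − (125)(-180) = -5822
Denominator: √[(nΣx²−(Σx)²)(nΣy²−(Σy)²)]
  nΣx²−(Σx)² = 14·1327 − 15625 = 2953;  nΣy²−(Σy)² = 14·3452 − 32400 = 15928
  √(2953·15928) = √47035384 = 6858.2348
r = -5822 / 6858.2348 = -0.8489

-0.8489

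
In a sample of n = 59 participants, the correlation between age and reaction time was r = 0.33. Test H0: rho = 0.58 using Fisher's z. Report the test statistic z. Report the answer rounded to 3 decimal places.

Fisher z: atanh(0.33) = 0.342828, atanh(0.58) = 0.662463
z = (z_r − z_0)·√(n−3) = (0.342828 − 0.662463)·√56 = -0.319635 · 7.483315 = -2.392

-2.392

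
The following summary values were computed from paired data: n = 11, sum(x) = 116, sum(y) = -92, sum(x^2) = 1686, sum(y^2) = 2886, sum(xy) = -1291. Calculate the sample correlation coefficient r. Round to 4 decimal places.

-0.3242

S_xy = nΣxy − ΣxΣy = 11·(-1291) − 116·(-92) = -14201 − (-10672) = -3529
S_xx = nΣx² − (Σx)² = 11·1686 − 116² = 18546 − 13456 = 5090
S_yy = nΣy² − (Σy)² = 11·2886 − (-92)² = 31746 − 8464 = 23282
r = S_xy / √(S_xx·S_yy) = -3529 / √(5090·23282) = -3529 / √118505380 = -3529 / 10886.0176 = -0.3242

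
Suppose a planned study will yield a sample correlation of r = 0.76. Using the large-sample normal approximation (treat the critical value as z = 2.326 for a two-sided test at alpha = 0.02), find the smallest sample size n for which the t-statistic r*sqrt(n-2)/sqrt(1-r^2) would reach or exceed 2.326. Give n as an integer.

6

r√(n−2)/√(1−r²) ≥ 2.326  ⇔  n−2 ≥ (2.326)²·(1−r²)/r²
(1−r²)/r² = (1−0.5776)/0.5776 = 0.7313
n ≥ 2 + 5.410276·0.7313 = 2 + 3.9565 = 5.9565
⌈5.9565⌉ = 6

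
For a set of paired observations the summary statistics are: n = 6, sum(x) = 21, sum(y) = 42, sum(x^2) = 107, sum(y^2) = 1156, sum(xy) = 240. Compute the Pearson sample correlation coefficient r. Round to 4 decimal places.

S_xy = nΣxy − ΣxΣy = 6·240 − 21·42 = 1440 − 882 = 558
S_xx = nΣx² − (Σx)² = 6·107 − 21² = 642 − 441 = 201
S_yy = nΣy² − (Σy)² = 6·1156 − 42² = 6936 − 1764 = 5172
r = S_xy / √(S_xx·S_yy) = 558 / √(201·5172) = 558 / √1039572 = 558 / 1019.5940 = 0.5473

0.5473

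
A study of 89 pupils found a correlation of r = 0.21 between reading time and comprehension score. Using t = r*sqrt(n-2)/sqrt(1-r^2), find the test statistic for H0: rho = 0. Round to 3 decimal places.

t = r·√(n−2) / √(1−r²) with r = 0.21, n = 89
  = 0.21·√87 / √(1 − 0.0441)
  = 0.21·9.327379 / 0.977701
  = 1.958750 / 0.977701 = 2.003

2.003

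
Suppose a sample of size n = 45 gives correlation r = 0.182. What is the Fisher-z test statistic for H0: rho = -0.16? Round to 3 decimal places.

2.239

z_r = atanh(0.182) = 0.184050,  z_0 = atanh(-0.16) = -0.161387
SE = 1/√(n−3) = 1/√42 = 0.154303
z = (z_r − z_0)/SE = (0.184050 − (-0.161387)) / 0.154303 = 0.345437 / 0.154303 = 2.239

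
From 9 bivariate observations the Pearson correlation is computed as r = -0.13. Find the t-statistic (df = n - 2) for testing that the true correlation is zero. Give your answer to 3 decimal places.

t = r·√(n−2) / √(1−r²) with r = -0.13, n = 9
  = -0.13·√7 / √(1 − 0.0169)
  = -0.13·2.645751 / 0.991514
  = -0.343948 / 0.991514 = -0.347

-0.347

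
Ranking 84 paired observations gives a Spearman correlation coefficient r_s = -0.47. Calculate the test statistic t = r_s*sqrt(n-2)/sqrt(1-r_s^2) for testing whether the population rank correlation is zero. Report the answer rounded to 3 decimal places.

-4.822

1 − r_s² = 1 − 0.2209 = 0.7791;  √(1−r_s²) = 0.882666
√(n−2) = √82 = 9.055385
t = r_s·√(n−2)/√(1−r_s²) = -0.47 · 9.055385 / 0.882666 = -4.822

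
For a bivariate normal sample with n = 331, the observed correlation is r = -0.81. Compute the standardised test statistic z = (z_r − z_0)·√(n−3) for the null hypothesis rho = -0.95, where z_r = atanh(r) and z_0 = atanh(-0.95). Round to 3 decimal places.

12.764

Fisher z: atanh(-0.81) = -1.127029, atanh(-0.95) = -1.831781
z = (z_r − z_0)·√(n−3) = (-1.127029 − (-1.831781))·√328 = 0.704752 · 18.110770 = 12.764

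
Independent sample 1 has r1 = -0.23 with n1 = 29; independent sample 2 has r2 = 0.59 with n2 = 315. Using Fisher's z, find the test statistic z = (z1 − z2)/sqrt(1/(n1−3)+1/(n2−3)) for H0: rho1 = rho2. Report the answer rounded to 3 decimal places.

z1 = atanh(-0.23) = -0.234189,  z2 = atanh(0.59) = 0.677666
SE = √(1/(n1−3) + 1/(n2−3)) = √(1/26 + 1/312) = √(0.0384615 + 0.0032051) = √0.0416666 = 0.204124
z = (z1 − z2)/SE = (-0.234189 − 0.677666) / 0.204124 = -0.911855 / 0.204124 = -4.467

-4.467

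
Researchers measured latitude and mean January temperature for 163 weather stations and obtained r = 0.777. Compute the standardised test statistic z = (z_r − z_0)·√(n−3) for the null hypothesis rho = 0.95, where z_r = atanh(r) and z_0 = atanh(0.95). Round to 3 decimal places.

-10.044

Fisher z: atanh(0.777) = 1.037755, atanh(0.95) = 1.831781
z = (z_r − z_0)·√(n−3) = (1.037755 − 1.831781)·√160 = -0.794026 · 12.649111 = -10.044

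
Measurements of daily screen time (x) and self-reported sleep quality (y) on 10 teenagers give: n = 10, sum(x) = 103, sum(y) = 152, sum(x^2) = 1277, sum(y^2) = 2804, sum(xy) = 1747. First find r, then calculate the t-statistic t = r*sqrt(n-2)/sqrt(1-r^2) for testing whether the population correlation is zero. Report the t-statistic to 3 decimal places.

S_xy = nΣxy − ΣxΣy = 10·1747 − 103·152 = 17470 − 15656 = 1814
S_xx = nΣx² − (Σx)² = 10·1277 − 103² = 12770 − 10609 = 2161
S_yy = nΣy² − (Σy)² = 10·2804 − 152² = 28040 − 23104 = 4936
r = S_xy / √(S_xx·S_yy) = 1814 / √(2161·4936) = 1814 / √10666696 = 1814 / 3265.9908 = 0.5554
t = r·√(n−2)/√(1−r²) = 0.5554·√8 / √(1−0.308469) = 1.570908 / 0.831583 = 1.889

1.889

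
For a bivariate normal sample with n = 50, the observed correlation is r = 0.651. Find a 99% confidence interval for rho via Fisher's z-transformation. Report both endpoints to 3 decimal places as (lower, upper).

(0.381, 0.819)

Fisher z: z_r = atanh(r) = ½·ln((1+0.651)/(1−0.651)) = 0.777032
SE(z) = 1/√(n−3) = 1/√47 = 0.145865
99% ⇒ z* = 2.576; margin = 2.576·0.145865 = 0.375748
CI on z-scale: (0.401284, 1.152780)
Back-transform: tanh(0.401284) = 0.381047, tanh(1.152780) = 0.818673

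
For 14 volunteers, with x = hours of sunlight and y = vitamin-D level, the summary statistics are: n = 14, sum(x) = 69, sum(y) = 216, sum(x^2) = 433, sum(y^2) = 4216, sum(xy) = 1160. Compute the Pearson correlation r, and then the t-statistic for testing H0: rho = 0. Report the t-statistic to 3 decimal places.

Numerator: nΣxy − (Σx)(Σy) = 14·1160 − (69)(216) = 1336
Denominator: √[(nΣx²−(Σx)²)(nΣy²−(Σy)²)]
  nΣx²−(Σx)² = 14·433 − 4761 = 1301;  nΣy²−(Σy)² = 14·4216 − 46656 = 12368
  √(1301·12368) = √16090768 = 4011.3300
r = 1336 / 4011.3300 = 0.3331
t = r·√(n−2)/√(1−r²) = 0.3331·√12 / √(1−0.110956) = 1.153892 / 0.942891 = 1.224

1.224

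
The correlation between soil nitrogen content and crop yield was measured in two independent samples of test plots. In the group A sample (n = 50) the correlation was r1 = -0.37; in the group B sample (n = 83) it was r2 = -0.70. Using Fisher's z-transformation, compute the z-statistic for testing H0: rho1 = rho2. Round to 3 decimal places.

z1 = atanh(-0.37) = -0.388423,  z2 = atanh(-0.70) = -0.867301
SE = √(1/(n1−3) + 1/(n2−3)) = √(1/47 + 1/80) = √(0.0212766 + 0.0125000) = √0.0337766 = 0.183784
z = (z1 − z2)/SE = (-0.388423 − (-0.867301)) / 0.183784 = 0.478878 / 0.183784 = 2.606

2.606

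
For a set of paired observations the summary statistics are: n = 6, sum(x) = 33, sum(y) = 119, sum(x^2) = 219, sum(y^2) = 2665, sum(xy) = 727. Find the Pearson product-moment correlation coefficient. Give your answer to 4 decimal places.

0.6781

Numerator: nΣxy − (Σx)(Σy) = 6·727 − (33)(119) = 435
Denominator: √[(nΣx²−(Σx)²)(nΣy²−(Σy)²)]
  nΣx²−(Σx)² = 6·219 − 1089 = 225;  nΣy²−(Σy)² = 6·2665 − 14161 = 1829
  √(225·1829) = √411525 = 641.5021
r = 435 / 641.5021 = 0.6781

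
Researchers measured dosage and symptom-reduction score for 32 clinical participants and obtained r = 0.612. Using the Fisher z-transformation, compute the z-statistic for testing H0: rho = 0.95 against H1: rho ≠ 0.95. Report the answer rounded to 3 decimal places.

-6.030

z_r = atanh(0.612) = 0.712113,  z_0 = atanh(0.95) = 1.831781
SE = 1/√(n−3) = 1/√29 = 0.185695
z = (z_r − z_0)/SE = (0.712113 − 1.831781) / 0.185695 = -1.119668 / 0.185695 = -6.030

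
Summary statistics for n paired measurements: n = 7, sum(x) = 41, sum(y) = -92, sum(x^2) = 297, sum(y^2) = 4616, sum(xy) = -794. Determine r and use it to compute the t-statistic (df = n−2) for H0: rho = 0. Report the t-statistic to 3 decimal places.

Numerator: nΣxy − (Σx)(Σy) = 7·(-794) − (41)(-92) = -1786
Denominator: √[(nΣx²−(Σx)²)(nΣy²−(Σy)²)]
  nΣx²−(Σx)² = 7·297 − 1681 = 398;  nΣy²−(Σy)² = 7·4616 − 8464 = 23848
  √(398·23848) = √9491504 = 3080.8285
r = -1786 / 3080.8285 = -0.5797
t = r·√(n−2)/√(1−r²) = -0.5797·√5 / √(1−0.336052) = -1.296249 / 0.814830 = -1.591

-1.591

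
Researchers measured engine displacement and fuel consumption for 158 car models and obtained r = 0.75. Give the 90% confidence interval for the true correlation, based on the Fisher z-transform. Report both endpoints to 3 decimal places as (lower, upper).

(0.686, 0.802)

z_r = atanh(0.75) = 0.972955;  SE = 1/√(n−3) = 1/√155 = 0.080322
z-limits: 0.972955 ± 1.645·0.080322 = 0.972955 ± 0.132130 = [0.840825, 1.105085]
ρ-limits: (tanh 0.840825, tanh 1.105085) = (0.686, 0.802)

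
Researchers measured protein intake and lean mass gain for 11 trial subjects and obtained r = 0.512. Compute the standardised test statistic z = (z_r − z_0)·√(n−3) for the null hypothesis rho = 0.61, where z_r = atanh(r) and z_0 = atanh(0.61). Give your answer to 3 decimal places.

-0.406

z_r = atanh(0.512) = 0.565437,  z_0 = atanh(0.61) = 0.708921
SE = 1/√(n−3) = 1/√8 = 0.353553
z = (z_r − z_0)/SE = (0.565437 − 0.708921) / 0.353553 = -0.143484 / 0.353553 = -0.406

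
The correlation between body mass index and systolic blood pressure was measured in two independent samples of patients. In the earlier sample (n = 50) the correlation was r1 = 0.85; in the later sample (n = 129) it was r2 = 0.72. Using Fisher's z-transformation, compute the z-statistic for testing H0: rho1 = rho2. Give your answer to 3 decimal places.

Fisher z-transforms: z1 = atanh(0.85) = 1.256153, z2 = atanh(0.72) = 0.907645; difference d = 0.348508
Var(d) = 1/47 + 1/126 = 0.0212766 + 0.0079365 = 0.0292131
z = d/√Var(d) = 0.348508 / √0.0292131 = 0.348508 / 0.170918 = 2.039

2.039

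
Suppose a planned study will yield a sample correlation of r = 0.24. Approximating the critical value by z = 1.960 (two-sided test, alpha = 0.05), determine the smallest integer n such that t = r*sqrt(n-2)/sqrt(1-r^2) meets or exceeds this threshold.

Need r·√(n−2)/√(1−r²) ≥ 1.960
√(n−2) ≥ 1.960·√(1−0.0576) / 0.24 = 1.960·0.970773 / 0.24 = 7.9280
n−2 ≥ 62.8532  ⇒  n ≥ 64.8532
Smallest integer n = 65

65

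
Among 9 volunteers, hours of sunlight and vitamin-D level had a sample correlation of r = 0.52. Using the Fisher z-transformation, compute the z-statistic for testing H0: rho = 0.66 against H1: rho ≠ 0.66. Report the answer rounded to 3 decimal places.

z_r = atanh(0.52) = 0.576340,  z_0 = atanh(0.66) = 0.792814
SE = 1/√(n−3) = 1/√6 = 0.408248
z = (z_r − z_0)/SE = (0.576340 − 0.792814) / 0.408248 = -0.216474 / 0.408248 = -0.530

-0.530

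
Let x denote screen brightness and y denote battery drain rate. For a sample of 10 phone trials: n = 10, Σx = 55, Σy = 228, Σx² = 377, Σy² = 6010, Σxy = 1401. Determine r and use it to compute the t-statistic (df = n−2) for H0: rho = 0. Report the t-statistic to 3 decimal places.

2.109

Numerator: nΣxy − (Σx)(Σy) = 10·1401 − (55)(228) = 1470
Denominator: √[(nΣx²−(Σx)²)(nΣy²−(Σy)²)]
  nΣx²−(Σx)² = 10·377 − 3025 = 745;  nΣy²−(Σy)² = 10·6010 − 51984 = 8116
  √(745·8116) = √6046420 = 2458.9469
r = 1470 / 2458.9469 = 0.5978
t = r·√(n−2)/√(1−r²) = 0.5978·√8 / √(1−0.357365) = 1.690834 / 0.801645 = 2.109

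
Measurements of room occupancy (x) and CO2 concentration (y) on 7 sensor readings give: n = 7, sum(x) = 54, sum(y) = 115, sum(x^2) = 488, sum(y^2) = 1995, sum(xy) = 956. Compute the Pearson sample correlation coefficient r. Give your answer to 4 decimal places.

Numerator: nΣxy − (Σx)(Σy) = 7·956 − (54)(115) = 482
Denominator: √[(nΣx²−(Σx)²)(nΣy²−(Σy)²)]
  nΣx²−(Σx)² = 7·488 − 2916 = 500;  nΣy²−(Σy)² = 7·1995 − 13225 = 740
  √(500·740) = √370000 = 608.2763
r = 482 / 608.2763 = 0.7924

0.7924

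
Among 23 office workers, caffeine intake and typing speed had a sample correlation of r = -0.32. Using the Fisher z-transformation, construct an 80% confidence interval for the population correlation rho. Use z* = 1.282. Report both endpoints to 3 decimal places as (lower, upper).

(-0.550, -0.045)

Fisher z: z_r = atanh(r) = ½·ln((1+(-0.32))/(1−(-0.32))) = -0.331647
SE(z) = 1/√(n−3) = 1/√20 = 0.223607
80% ⇒ z* = 1.282; margin = 1.282·0.223607 = 0.286664
CI on z-scale: (-0.618311, -0.044983)
Back-transform: tanh(-0.618311) = -0.549951, tanh(-0.044983) = -0.044953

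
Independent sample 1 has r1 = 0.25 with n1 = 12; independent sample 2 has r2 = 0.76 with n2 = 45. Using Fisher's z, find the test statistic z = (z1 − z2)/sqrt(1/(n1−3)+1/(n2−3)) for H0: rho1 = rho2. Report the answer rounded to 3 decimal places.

Fisher z-transforms: z1 = atanh(0.25) = 0.255413, z2 = atanh(0.76) = 0.996215; difference d = -0.740802
Var(d) = 1/9 + 1/42 = 0.1111111 + 0.0238095 = 0.1349206
z = d/√Var(d) = -0.740802 / √0.1349206 = -0.740802 / 0.367315 = -2.017

-2.017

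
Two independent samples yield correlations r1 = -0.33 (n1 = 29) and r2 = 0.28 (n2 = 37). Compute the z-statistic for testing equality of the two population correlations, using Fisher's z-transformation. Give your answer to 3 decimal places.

z1 = atanh(-0.33) = -0.342828,  z2 = atanh(0.28) = 0.287682
SE = √(1/(n1−3) + 1/(n2−3)) = √(1/26 + 1/34) = √(0.0384615 + 0.0294118) = √0.0678733 = 0.260525
z = (z1 − z2)/SE = (-0.342828 − 0.287682) / 0.260525 = -0.630510 / 0.260525 = -2.420

-2.420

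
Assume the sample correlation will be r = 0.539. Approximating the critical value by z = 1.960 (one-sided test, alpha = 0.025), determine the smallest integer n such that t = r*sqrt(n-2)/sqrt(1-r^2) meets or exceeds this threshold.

12

r√(n−2)/√(1−r²) ≥ 1.960  ⇔  n−2 ≥ (1.960)²·(1−r²)/r²
(1−r²)/r² = (1−0.290521)/0.290521 = 2.4421
n ≥ 2 + 3.8416·2.4421 = 2 + 9.3816 = 11.3816
⌈11.3816⌉ = 12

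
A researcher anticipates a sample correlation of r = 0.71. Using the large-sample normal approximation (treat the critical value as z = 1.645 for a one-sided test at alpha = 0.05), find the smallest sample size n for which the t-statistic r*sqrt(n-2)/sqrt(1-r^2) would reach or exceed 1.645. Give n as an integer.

Need r·√(n−2)/√(1−r²) ≥ 1.645
√(n−2) ≥ 1.645·√(1−0.5041) / 0.71 = 1.645·0.704202 / 0.71 = 1.6316
n−2 ≥ 2.6621  ⇒  n ≥ 4.6621
Smallest integer n = 5

5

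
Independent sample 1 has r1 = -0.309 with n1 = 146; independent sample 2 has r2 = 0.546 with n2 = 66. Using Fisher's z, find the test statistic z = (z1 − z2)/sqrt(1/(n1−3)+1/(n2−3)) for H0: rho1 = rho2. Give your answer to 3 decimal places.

z1 = atanh(-0.309) = -0.319439,  z2 = atanh(0.546) = 0.612665
SE = √(1/(n1−3) + 1/(n2−3)) = √(1/143 + 1/63) = √(0.0069930 + 0.0158730) = √0.0228660 = 0.151215
z = (z1 − z2)/SE = (-0.319439 − 0.612665) / 0.151215 = -0.932104 / 0.151215 = -6.164

-6.164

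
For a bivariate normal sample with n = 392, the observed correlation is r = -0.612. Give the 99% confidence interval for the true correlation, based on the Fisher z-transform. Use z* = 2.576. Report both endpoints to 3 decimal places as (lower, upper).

(-0.687, -0.524)

z_r = atanh(-0.612) = -0.712113;  SE = 1/√(n−3) = 1/√389 = 0.050702
z-limits: -0.712113 ± 2.576·0.050702 = -0.712113 ± 0.130608 = [-0.842721, -0.581505]
ρ-limits: (tanh -0.842721, tanh -0.581505) = (-0.687, -0.524)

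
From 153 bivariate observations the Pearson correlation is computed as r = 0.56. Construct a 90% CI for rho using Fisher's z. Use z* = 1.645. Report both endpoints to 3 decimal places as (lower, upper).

(0.461, 0.645)

Fisher z: z_r = atanh(r) = ½·ln((1+0.56)/(1−0.56)) = 0.632833
SE(z) = 1/√(n−3) = 1/√150 = 0.081650
90% ⇒ z* = 1.645; margin = 1.645·0.081650 = 0.134314
CI on z-scale: (0.498519, 0.767147)
Back-transform: tanh(0.498519) = 0.460952, tanh(0.767147) = 0.645267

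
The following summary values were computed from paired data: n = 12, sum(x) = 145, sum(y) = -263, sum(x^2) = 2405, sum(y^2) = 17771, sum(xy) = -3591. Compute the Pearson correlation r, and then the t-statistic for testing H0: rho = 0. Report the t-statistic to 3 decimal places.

Numerator: nΣxy − (Σx)(Σy) = 12·(-3591) − (145)(-263) = -4957
Denominator: √[(nΣx²−(Σx)²)(nΣy²−(Σy)²)]
  nΣx²−(Σx)² = 12·2405 − 21025 = 7835;  nΣy²−(Σy)² = 12·17771 − 69169 = 144083
  √(7835·144083) = √1128890305 = 33598.9629
r = -4957 / 33598.9629 = -0.1475
t = r·√(n−2)/√(1−r²) = -0.1475·√10 / √(1−0.021756) = -0.466436 / 0.989062 = -0.472

-0.472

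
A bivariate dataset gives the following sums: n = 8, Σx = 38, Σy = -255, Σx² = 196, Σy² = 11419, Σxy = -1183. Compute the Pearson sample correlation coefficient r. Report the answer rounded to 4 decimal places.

0.1251

Numerator: nΣxy − (Σx)(Σy) = 8·(-1183) − (38)(-255) = 226
Denominator: √[(nΣx²−(Σx)²)(nΣy²−(Σy)²)]
  nΣx²−(Σx)² = 8·196 − 1444 = 124;  nΣy²−(Σy)² = 8·11419 − 65025 = 26327
  √(124·26327) = √3264548 = 1806.8060
r = 226 / 1806.8060 = 0.1251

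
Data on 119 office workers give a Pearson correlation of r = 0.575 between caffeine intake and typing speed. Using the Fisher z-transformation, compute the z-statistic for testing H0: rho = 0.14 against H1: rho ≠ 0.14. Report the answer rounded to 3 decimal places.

Fisher z: atanh(0.575) = 0.654961, atanh(0.14) = 0.140926
z = (z_r − z_0)·√(n−3) = (0.654961 − 0.140926)·√116 = 0.514035 · 10.770330 = 5.536

5.536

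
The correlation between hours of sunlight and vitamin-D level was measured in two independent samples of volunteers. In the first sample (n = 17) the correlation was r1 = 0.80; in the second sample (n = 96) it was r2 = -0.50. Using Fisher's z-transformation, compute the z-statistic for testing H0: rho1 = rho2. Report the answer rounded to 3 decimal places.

Fisher z-transforms: z1 = atanh(0.80) = 1.098612, z2 = atanh(-0.50) = -0.549306; difference d = 1.647918
Var(d) = 1/14 + 1/93 = 0.0714286 + 0.0107527 = 0.0821813
z = d/√Var(d) = 1.647918 / √0.0821813 = 1.647918 / 0.286673 = 5.748

5.748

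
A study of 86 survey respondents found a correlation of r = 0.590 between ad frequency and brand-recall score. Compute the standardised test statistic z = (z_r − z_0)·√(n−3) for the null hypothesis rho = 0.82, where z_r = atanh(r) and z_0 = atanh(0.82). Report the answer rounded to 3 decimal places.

-4.365

z_r = atanh(0.590) = 0.677666,  z_0 = atanh(0.82) = 1.156817
SE = 1/√(n−3) = 1/√83 = 0.109764
z = (z_r − z_0)/SE = (0.677666 − 1.156817) / 0.109764 = -0.479151 / 0.109764 = -4.365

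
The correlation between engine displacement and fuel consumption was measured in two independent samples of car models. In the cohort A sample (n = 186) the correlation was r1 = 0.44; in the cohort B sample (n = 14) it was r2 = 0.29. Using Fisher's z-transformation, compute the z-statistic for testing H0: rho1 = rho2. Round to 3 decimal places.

0.559

Fisher z-transforms: z1 = atanh(0.44) = 0.472231, z2 = atanh(0.29) = 0.298566; difference d = 0.173665
Var(d) = 1/183 + 1/11 = 0.0054645 + 0.0909091 = 0.0963736
z = d/√Var(d) = 0.173665 / √0.0963736 = 0.173665 / 0.310441 = 0.559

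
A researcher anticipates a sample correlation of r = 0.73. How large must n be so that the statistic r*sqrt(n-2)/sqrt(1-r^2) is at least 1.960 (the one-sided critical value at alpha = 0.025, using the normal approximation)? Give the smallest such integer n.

6

r√(n−2)/√(1−r²) ≥ 1.960  ⇔  n−2 ≥ (1.960)²·(1−r²)/r²
(1−r²)/r² = (1−0.5329)/0.5329 = 0.8765
n ≥ 2 + 3.8416·0.8765 = 2 + 3.3672 = 5.3672
⌈5.3672⌉ = 6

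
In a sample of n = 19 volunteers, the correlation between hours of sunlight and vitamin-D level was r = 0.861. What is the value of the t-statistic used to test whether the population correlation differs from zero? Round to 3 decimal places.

6.980

t = r·√(n−2) / √(1−r²) with r = 0.861, n = 19
  = 0.861·√17 / √(1 − 0.741321)
  = 0.861·4.123106 / 0.508605
  = 3.549994 / 0.508605 = 6.980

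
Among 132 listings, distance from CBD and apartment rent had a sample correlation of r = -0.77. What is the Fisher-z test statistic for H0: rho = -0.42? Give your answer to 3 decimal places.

Fisher z: atanh(-0.77) = -1.020328, atanh(-0.42) = -0.447692
z = (z_r − z_0)·√(n−3) = (-1.020328 − (-0.447692))·√129 = -0.572636 · 11.357817 = -6.504

-6.504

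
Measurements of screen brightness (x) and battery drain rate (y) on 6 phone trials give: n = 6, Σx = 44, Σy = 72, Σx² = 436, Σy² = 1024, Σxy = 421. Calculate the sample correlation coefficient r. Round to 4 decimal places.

Numerator: nΣxy − (Σx)(Σy) = 6·421 − (44)(72) = -642
Denominator: √[(nΣx²−(Σx)²)(nΣy²−(Σy)²)]
  nΣx²−(Σx)² = 6·436 − 1936 = 680;  nΣy²−(Σy)² = 6·1024 − 5184 = 960
  √(680·960) = √652800 = 807.9604
r = -642 / 807.9604 = -0.7946

-0.7946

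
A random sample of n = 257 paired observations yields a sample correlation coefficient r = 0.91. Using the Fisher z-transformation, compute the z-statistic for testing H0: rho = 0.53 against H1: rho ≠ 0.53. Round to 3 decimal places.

14.939

z_r = atanh(0.91) = 1.527524,  z_0 = atanh(0.53) = 0.590145
SE = 1/√(n−3) = 1/√254 = 0.062746
z = (z_r − z_0)/SE = (1.527524 − 0.590145) / 0.062746 = 0.937379 / 0.062746 = 14.939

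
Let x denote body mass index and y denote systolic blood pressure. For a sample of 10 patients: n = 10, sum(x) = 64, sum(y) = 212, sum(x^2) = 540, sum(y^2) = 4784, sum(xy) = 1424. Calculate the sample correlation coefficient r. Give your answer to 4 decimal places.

0.3458

S_xy = nΣxy − ΣxΣy = 10·1424 − 64·212 = 14240 − 13568 = 672
S_xx = nΣx² − (Σx)² = 10·540 − 64² = 5400 − 4096 = 1304
S_yy = nΣy² − (Σy)² = 10·4784 − 212² = 47840 − 44944 = 2896
r = S_xy / √(S_xx·S_yy) = 672 / √(1304·2896) = 672 / √3776384 = 672 / 1943.2921 = 0.3458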